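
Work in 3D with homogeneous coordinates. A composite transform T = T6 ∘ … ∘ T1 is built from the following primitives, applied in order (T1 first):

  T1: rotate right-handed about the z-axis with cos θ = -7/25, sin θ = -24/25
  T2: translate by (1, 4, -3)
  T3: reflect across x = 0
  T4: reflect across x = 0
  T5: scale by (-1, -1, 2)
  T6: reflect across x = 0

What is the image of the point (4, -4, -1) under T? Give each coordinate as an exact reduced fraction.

T1 rotate right-handed about the z-axis with cos θ = -7/25, sin θ = -24/25: (4, -4, -1) → (-124/25, -68/25, -1)
T2 translate by (1, 4, -3): (-124/25, -68/25, -1) → (-99/25, 32/25, -4)
T3 reflect across x = 0: (-99/25, 32/25, -4) → (99/25, 32/25, -4)
T4 reflect across x = 0: (99/25, 32/25, -4) → (-99/25, 32/25, -4)
T5 scale by (-1, -1, 2): (-99/25, 32/25, -4) → (99/25, -32/25, -8)
T6 reflect across x = 0: (99/25, -32/25, -8) → (-99/25, -32/25, -8)

T(p) = (-99/25, -32/25, -8)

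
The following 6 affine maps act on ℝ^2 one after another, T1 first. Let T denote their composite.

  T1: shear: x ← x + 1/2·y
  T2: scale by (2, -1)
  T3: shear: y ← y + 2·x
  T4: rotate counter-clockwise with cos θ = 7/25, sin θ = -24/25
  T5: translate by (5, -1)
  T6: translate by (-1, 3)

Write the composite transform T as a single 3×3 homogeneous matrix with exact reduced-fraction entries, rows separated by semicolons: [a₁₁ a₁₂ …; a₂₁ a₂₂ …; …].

T1 = [1 1/2 0; 0 1 0; 0 0 1]
T2·T1 = [2 1 0; 0 -1 0; 0 0 1]
T3·…·T1 = [2 1 0; 4 1 0; 0 0 1]
T4·…·T1 = [22/5 31/25 0; -4/5 -17/25 0; 0 0 1]
T5·…·T1 = [22/5 31/25 5; -4/5 -17/25 -1; 0 0 1]
T6·…·T1 = [22/5 31/25 4; -4/5 -17/25 2; 0 0 1]

T = [22/5 31/25 4; -4/5 -17/25 2; 0 0 1]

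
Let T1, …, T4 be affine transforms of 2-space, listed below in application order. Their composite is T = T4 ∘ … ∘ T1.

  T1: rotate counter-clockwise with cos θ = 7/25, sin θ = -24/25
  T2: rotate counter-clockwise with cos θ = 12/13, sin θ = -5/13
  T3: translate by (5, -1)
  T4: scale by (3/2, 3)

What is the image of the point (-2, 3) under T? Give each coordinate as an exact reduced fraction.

T(p) = (3999/325, 639/325)

T1 rotate counter-clockwise with cos θ = 7/25, sin θ = -24/25: (-2, 3) → (58/25, 69/25)
T2 rotate counter-clockwise with cos θ = 12/13, sin θ = -5/13: (58/25, 69/25) → (1041/325, 538/325)
T3 translate by (5, -1): (1041/325, 538/325) → (2666/325, 213/325)
T4 scale by (3/2, 3): (2666/325, 213/325) → (3999/325, 639/325)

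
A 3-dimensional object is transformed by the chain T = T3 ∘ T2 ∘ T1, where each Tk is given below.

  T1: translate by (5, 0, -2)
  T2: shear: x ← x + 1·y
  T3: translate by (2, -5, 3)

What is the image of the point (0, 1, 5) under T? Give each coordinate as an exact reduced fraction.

T(p) = (8, -4, 6)

T1 translate by (5, 0, -2): (0, 1, 5) → (5, 1, 3)
T2 shear: x ← x + 1·y: (5, 1, 3) → (6, 1, 3)
T3 translate by (2, -5, 3): (6, 1, 3) → (8, -4, 6)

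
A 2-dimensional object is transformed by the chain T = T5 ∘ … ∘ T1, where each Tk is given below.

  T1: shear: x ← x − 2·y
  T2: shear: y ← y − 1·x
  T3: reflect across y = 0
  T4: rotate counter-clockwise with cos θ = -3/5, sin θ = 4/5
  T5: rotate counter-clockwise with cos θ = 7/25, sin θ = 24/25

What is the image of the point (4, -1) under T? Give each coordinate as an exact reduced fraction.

T(p) = (-394/125, -1083/125)

T1 shear: x ← x − 2·y: (4, -1) → (6, -1)
T2 shear: y ← y − 1·x: (6, -1) → (6, -7)
T3 reflect across y = 0: (6, -7) → (6, 7)
T4 rotate counter-clockwise with cos θ = -3/5, sin θ = 4/5: (6, 7) → (-46/5, 3/5)
T5 rotate counter-clockwise with cos θ = 7/25, sin θ = 24/25: (-46/5, 3/5) → (-394/125, -1083/125)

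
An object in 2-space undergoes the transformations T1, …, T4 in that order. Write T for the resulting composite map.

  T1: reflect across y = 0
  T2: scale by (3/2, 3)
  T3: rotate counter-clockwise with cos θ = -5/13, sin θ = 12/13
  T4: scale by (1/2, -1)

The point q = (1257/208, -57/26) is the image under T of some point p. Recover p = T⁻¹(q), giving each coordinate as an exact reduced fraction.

p = (-7/4, 4)

T1 = [1 0 0; 0 -1 0; 0 0 1]
T2·T1 = [3/2 0 0; 0 -3 0; 0 0 1]
T3·…·T1 = [-15/26 36/13 0; 18/13 15/13 0; 0 0 1]
T4·…·T1 = [-15/52 18/13 0; -18/13 -15/13 0; 0 0 1]
det M = 9/4; M⁻¹ = [-20/39 -8/13 0; 8/13 -5/39 0; 0 0 1]
M⁻¹ · (1257/208, -57/26)ᵀ = (-7/4, 4)ᵀ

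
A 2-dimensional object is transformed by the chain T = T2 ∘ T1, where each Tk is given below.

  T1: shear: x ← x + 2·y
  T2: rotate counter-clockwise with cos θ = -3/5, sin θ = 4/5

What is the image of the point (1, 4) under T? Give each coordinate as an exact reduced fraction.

T(p) = (-43/5, 24/5)

T1 shear: x ← x + 2·y: (1, 4) → (9, 4)
T2 rotate counter-clockwise with cos θ = -3/5, sin θ = 4/5: (9, 4) → (-43/5, 24/5)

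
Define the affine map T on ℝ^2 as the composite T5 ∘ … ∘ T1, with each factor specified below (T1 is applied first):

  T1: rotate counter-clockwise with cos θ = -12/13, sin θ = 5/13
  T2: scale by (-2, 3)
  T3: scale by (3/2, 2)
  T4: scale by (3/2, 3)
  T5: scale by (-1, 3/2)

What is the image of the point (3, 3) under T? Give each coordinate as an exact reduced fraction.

T1 rotate counter-clockwise with cos θ = -12/13, sin θ = 5/13: (3, 3) → (-51/13, -21/13)
T2 scale by (-2, 3): (-51/13, -21/13) → (102/13, -63/13)
T3 scale by (3/2, 2): (102/13, -63/13) → (153/13, -126/13)
T4 scale by (3/2, 3): (153/13, -126/13) → (459/26, -378/13)
T5 scale by (-1, 3/2): (459/26, -378/13) → (-459/26, -567/13)

T(p) = (-459/26, -567/13)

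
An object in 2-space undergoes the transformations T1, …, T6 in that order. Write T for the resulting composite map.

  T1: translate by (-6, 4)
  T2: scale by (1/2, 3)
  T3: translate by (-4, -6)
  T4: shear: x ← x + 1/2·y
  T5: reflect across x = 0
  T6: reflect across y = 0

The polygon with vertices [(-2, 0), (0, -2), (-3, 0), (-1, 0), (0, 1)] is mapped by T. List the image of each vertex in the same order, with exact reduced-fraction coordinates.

T1 translate by (-6, 4): (-2, 0) → (-8, 4); (0, -2) → (-6, 2); (-3, 0) → (-9, 4); (-1, 0) → (-7, 4); (0, 1) → (-6, 5)
T2 scale by (1/2, 3): (-8, 4) → (-4, 12); (-6, 2) → (-3, 6); (-9, 4) → (-9/2, 12); (-7, 4) → (-7/2, 12); (-6, 5) → (-3, 15)
T3 translate by (-4, -6): (-4, 12) → (-8, 6); (-3, 6) → (-7, 0); (-9/2, 12) → (-17/2, 6); (-7/2, 12) → (-15/2, 6); (-3, 15) → (-7, 9)
T4 shear: x ← x + 1/2·y: (-8, 6) → (-5, 6); (-7, 0) → (-7, 0); (-17/2, 6) → (-11/2, 6); (-15/2, 6) → (-9/2, 6); (-7, 9) → (-5/2, 9)
T5 reflect across x = 0: (-5, 6) → (5, 6); (-7, 0) → (7, 0); (-11/2, 6) → (11/2, 6); (-9/2, 6) → (9/2, 6); (-5/2, 9) → (5/2, 9)
T6 reflect across y = 0: (5, 6) → (5, -6); (7, 0) → (7, 0); (11/2, 6) → (11/2, -6); (9/2, 6) → (9/2, -6); (5/2, 9) → (5/2, -9)

image vertices: (5, -6), (7, 0), (11/2, -6), (9/2, -6), (5/2, -9)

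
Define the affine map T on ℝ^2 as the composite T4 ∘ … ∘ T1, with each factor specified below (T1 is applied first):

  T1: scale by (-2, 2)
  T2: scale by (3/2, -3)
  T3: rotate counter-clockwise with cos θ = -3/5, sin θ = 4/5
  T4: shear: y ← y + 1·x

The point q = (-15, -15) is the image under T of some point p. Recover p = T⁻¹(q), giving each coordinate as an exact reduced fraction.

p = (-3, -2)

T1 = [-2 0 0; 0 2 0; 0 0 1]
T2·T1 = [-3 0 0; 0 -6 0; 0 0 1]
T3·…·T1 = [9/5 24/5 0; -12/5 18/5 0; 0 0 1]
T4·…·T1 = [9/5 24/5 0; -3/5 42/5 0; 0 0 1]
det M = 18; M⁻¹ = [7/15 -4/15 0; 1/30 1/10 0; 0 0 1]
M⁻¹ · (-15, -15)ᵀ = (-3, -2)ᵀ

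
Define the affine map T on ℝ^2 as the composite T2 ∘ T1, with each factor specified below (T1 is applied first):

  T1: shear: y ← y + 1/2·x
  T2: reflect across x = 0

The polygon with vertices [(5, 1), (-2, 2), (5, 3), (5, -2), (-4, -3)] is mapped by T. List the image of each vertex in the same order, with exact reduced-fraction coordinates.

image vertices: (-5, 7/2), (2, 1), (-5, 11/2), (-5, 1/2), (4, -5)

T1 shear: y ← y + 1/2·x: (5, 1) → (5, 7/2); (-2, 2) → (-2, 1); (5, 3) → (5, 11/2); (5, -2) → (5, 1/2); (-4, -3) → (-4, -5)
T2 reflect across x = 0: (5, 7/2) → (-5, 7/2); (-2, 1) → (2, 1); (5, 11/2) → (-5, 11/2); (5, 1/2) → (-5, 1/2); (-4, -5) → (4, -5)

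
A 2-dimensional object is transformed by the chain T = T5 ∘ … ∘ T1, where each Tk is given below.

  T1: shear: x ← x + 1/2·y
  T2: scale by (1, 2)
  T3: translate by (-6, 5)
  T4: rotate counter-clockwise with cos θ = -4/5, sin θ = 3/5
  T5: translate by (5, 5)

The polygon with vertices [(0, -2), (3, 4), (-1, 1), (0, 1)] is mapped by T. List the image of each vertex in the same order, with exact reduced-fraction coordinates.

T1 shear: x ← x + 1/2·y: (0, -2) → (-1, -2); (3, 4) → (5, 4); (-1, 1) → (-1/2, 1); (0, 1) → (1/2, 1)
T2 scale by (1, 2): (-1, -2) → (-1, -4); (5, 4) → (5, 8); (-1/2, 1) → (-1/2, 2); (1/2, 1) → (1/2, 2)
T3 translate by (-6, 5): (-1, -4) → (-7, 1); (5, 8) → (-1, 13); (-1/2, 2) → (-13/2, 7); (1/2, 2) → (-11/2, 7)
T4 rotate counter-clockwise with cos θ = -4/5, sin θ = 3/5: (-7, 1) → (5, -5); (-1, 13) → (-7, -11); (-13/2, 7) → (1, -19/2); (-11/2, 7) → (1/5, -89/10)
T5 translate by (5, 5): (5, -5) → (10, 0); (-7, -11) → (-2, -6); (1, -19/2) → (6, -9/2); (1/5, -89/10) → (26/5, -39/10)

image vertices: (10, 0), (-2, -6), (6, -9/2), (26/5, -39/10)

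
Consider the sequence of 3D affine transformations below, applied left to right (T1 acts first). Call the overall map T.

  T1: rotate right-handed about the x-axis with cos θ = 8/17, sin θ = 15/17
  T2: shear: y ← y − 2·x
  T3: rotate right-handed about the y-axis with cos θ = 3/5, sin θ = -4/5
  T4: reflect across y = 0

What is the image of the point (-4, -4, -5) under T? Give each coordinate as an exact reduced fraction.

T(p) = (196/85, -179/17, -572/85)

T1 rotate right-handed about the x-axis with cos θ = 8/17, sin θ = 15/17: (-4, -4, -5) → (-4, 43/17, -100/17)
T2 shear: y ← y − 2·x: (-4, 43/17, -100/17) → (-4, 179/17, -100/17)
T3 rotate right-handed about the y-axis with cos θ = 3/5, sin θ = -4/5: (-4, 179/17, -100/17) → (196/85, 179/17, -572/85)
T4 reflect across y = 0: (196/85, 179/17, -572/85) → (196/85, -179/17, -572/85)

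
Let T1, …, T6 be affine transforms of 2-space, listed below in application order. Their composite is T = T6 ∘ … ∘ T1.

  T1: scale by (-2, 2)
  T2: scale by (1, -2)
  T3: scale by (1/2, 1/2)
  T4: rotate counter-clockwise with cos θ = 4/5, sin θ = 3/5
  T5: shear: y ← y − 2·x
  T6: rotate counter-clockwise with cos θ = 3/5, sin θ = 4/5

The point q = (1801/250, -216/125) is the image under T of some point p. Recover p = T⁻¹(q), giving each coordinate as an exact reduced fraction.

p = (-9/5, 5/4)

T1 = [-2 0 0; 0 2 0; 0 0 1]
T2·T1 = [-2 0 0; 0 -4 0; 0 0 1]
T3·…·T1 = [-1 0 0; 0 -2 0; 0 0 1]
T4·…·T1 = [-4/5 6/5 0; -3/5 -8/5 0; 0 0 1]
T5·…·T1 = [-4/5 6/5 0; 1 -4 0; 0 0 1]
T6·…·T1 = [-32/25 98/25 0; -1/25 -36/25 0; 0 0 1]
det M = 2; M⁻¹ = [-18/25 -49/25 0; 1/50 -16/25 0; 0 0 1]
M⁻¹ · (1801/250, -216/125)ᵀ = (-9/5, 5/4)ᵀ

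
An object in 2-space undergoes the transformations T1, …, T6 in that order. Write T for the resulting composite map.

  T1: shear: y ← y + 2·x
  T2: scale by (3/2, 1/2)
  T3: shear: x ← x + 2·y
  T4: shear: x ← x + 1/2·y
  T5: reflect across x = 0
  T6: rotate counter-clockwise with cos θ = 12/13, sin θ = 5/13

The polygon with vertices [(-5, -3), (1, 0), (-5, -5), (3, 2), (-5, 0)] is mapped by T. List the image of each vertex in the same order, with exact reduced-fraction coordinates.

image vertices: (635/26, 163/52), (-53/13, -8/13), (705/26, 165/52), (-194/13, -49/26), (265/13, 40/13)

T1 shear: y ← y + 2·x: (-5, -3) → (-5, -13); (1, 0) → (1, 2); (-5, -5) → (-5, -15); (3, 2) → (3, 8); (-5, 0) → (-5, -10)
T2 scale by (3/2, 1/2): (-5, -13) → (-15/2, -13/2); (1, 2) → (3/2, 1); (-5, -15) → (-15/2, -15/2); (3, 8) → (9/2, 4); (-5, -10) → (-15/2, -5)
T3 shear: x ← x + 2·y: (-15/2, -13/2) → (-41/2, -13/2); (3/2, 1) → (7/2, 1); (-15/2, -15/2) → (-45/2, -15/2); (9/2, 4) → (25/2, 4); (-15/2, -5) → (-35/2, -5)
T4 shear: x ← x + 1/2·y: (-41/2, -13/2) → (-95/4, -13/2); (7/2, 1) → (4, 1); (-45/2, -15/2) → (-105/4, -15/2); (25/2, 4) → (29/2, 4); (-35/2, -5) → (-20, -5)
T5 reflect across x = 0: (-95/4, -13/2) → (95/4, -13/2); (4, 1) → (-4, 1); (-105/4, -15/2) → (105/4, -15/2); (29/2, 4) → (-29/2, 4); (-20, -5) → (20, -5)
T6 rotate counter-clockwise with cos θ = 12/13, sin θ = 5/13: (95/4, -13/2) → (635/26, 163/52); (-4, 1) → (-53/13, -8/13); (105/4, -15/2) → (705/26, 165/52); (-29/2, 4) → (-194/13, -49/26); (20, -5) → (265/13, 40/13)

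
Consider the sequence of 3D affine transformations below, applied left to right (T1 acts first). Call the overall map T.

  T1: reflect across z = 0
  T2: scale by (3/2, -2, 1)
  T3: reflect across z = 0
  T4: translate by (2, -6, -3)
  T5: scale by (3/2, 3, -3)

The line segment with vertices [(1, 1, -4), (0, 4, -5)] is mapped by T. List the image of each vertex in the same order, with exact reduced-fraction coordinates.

T1 reflect across z = 0: (1, 1, -4) → (1, 1, 4); (0, 4, -5) → (0, 4, 5)
T2 scale by (3/2, -2, 1): (1, 1, 4) → (3/2, -2, 4); (0, 4, 5) → (0, -8, 5)
T3 reflect across z = 0: (3/2, -2, 4) → (3/2, -2, -4); (0, -8, 5) → (0, -8, -5)
T4 translate by (2, -6, -3): (3/2, -2, -4) → (7/2, -8, -7); (0, -8, -5) → (2, -14, -8)
T5 scale by (3/2, 3, -3): (7/2, -8, -7) → (21/4, -24, 21); (2, -14, -8) → (3, -42, 24)

image vertices: (21/4, -24, 21), (3, -42, 24)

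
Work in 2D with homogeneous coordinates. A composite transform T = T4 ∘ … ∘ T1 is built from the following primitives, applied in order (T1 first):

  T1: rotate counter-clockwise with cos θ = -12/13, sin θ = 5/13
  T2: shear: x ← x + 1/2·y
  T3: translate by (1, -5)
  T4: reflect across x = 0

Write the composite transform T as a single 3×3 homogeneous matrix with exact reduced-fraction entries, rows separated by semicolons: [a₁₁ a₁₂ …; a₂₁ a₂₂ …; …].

T1 = [-12/13 -5/13 0; 5/13 -12/13 0; 0 0 1]
T2·T1 = [-19/26 -11/13 0; 5/13 -12/13 0; 0 0 1]
T3·…·T1 = [-19/26 -11/13 1; 5/13 -12/13 -5; 0 0 1]
T4·…·T1 = [19/26 11/13 -1; 5/13 -12/13 -5; 0 0 1]

T = [19/26 11/13 -1; 5/13 -12/13 -5; 0 0 1]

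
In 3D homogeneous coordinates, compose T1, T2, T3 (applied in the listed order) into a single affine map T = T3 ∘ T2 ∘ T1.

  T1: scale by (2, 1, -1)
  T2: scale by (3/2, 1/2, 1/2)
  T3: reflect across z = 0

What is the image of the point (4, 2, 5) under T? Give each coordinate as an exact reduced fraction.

T(p) = (12, 1, 5/2)

T1 scale by (2, 1, -1): (4, 2, 5) → (8, 2, -5)
T2 scale by (3/2, 1/2, 1/2): (8, 2, -5) → (12, 1, -5/2)
T3 reflect across z = 0: (12, 1, -5/2) → (12, 1, 5/2)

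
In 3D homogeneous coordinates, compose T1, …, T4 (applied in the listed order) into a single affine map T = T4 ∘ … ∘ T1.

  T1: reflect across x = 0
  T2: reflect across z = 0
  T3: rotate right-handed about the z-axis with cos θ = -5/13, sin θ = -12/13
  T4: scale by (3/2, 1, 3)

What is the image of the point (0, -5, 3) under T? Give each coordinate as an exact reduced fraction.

T1 reflect across x = 0: (0, -5, 3) → (0, -5, 3)
T2 reflect across z = 0: (0, -5, 3) → (0, -5, -3)
T3 rotate right-handed about the z-axis with cos θ = -5/13, sin θ = -12/13: (0, -5, -3) → (-60/13, 25/13, -3)
T4 scale by (3/2, 1, 3): (-60/13, 25/13, -3) → (-90/13, 25/13, -9)

T(p) = (-90/13, 25/13, -9)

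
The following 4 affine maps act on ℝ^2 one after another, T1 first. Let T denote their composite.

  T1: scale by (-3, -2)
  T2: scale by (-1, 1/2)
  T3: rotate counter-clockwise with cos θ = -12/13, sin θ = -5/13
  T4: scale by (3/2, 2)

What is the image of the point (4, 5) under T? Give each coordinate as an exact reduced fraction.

T(p) = (-39/2, 0)

T1 scale by (-3, -2): (4, 5) → (-12, -10)
T2 scale by (-1, 1/2): (-12, -10) → (12, -5)
T3 rotate counter-clockwise with cos θ = -12/13, sin θ = -5/13: (12, -5) → (-13, 0)
T4 scale by (3/2, 2): (-13, 0) → (-39/2, 0)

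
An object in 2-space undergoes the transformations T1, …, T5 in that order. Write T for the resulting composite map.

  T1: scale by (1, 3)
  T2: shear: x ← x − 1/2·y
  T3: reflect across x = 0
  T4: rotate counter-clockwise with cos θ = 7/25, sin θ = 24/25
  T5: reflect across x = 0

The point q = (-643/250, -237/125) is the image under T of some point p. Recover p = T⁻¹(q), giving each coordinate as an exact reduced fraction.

p = (-2/5, -1)

T1 = [1 0 0; 0 3 0; 0 0 1]
T2·T1 = [1 -3/2 0; 0 3 0; 0 0 1]
T3·…·T1 = [-1 3/2 0; 0 3 0; 0 0 1]
T4·…·T1 = [-7/25 -123/50 0; -24/25 57/25 0; 0 0 1]
T5·…·T1 = [7/25 123/50 0; -24/25 57/25 0; 0 0 1]
det M = 3; M⁻¹ = [19/25 -41/50 0; 8/25 7/75 0; 0 0 1]
M⁻¹ · (-643/250, -237/125)ᵀ = (-2/5, -1)ᵀ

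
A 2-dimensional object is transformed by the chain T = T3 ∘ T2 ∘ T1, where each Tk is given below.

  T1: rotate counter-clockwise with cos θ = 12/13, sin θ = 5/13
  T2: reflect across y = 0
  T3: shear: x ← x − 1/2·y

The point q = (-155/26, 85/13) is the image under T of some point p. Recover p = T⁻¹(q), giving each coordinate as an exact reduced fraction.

T1 = [12/13 -5/13 0; 5/13 12/13 0; 0 0 1]
T2·T1 = [12/13 -5/13 0; -5/13 -12/13 0; 0 0 1]
T3·…·T1 = [29/26 1/13 0; -5/13 -12/13 0; 0 0 1]
det M = -1; M⁻¹ = [12/13 1/13 0; -5/13 -29/26 0; 0 0 1]
M⁻¹ · (-155/26, 85/13)ᵀ = (-5, -5)ᵀ

p = (-5, -5)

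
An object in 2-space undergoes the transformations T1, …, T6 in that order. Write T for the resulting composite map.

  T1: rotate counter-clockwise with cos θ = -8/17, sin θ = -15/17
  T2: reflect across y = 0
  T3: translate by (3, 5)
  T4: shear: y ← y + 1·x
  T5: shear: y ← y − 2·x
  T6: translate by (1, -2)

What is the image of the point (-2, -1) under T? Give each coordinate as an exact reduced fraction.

T1 rotate counter-clockwise with cos θ = -8/17, sin θ = -15/17: (-2, -1) → (1/17, 38/17)
T2 reflect across y = 0: (1/17, 38/17) → (1/17, -38/17)
T3 translate by (3, 5): (1/17, -38/17) → (52/17, 47/17)
T4 shear: y ← y + 1·x: (52/17, 47/17) → (52/17, 99/17)
T5 shear: y ← y − 2·x: (52/17, 99/17) → (52/17, -5/17)
T6 translate by (1, -2): (52/17, -5/17) → (69/17, -39/17)

T(p) = (69/17, -39/17)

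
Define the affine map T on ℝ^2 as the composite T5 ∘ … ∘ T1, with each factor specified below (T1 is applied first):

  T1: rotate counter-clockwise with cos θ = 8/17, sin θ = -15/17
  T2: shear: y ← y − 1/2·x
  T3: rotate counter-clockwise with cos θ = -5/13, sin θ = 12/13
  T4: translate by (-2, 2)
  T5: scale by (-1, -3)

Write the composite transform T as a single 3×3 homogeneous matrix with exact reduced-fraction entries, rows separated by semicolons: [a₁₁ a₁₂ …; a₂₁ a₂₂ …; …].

T1 = [8/17 15/17 0; -15/17 8/17 0; 0 0 1]
T2·T1 = [8/17 15/17 0; -19/17 1/34 0; 0 0 1]
T3·…·T1 = [188/221 -81/221 0; 191/221 355/442 0; 0 0 1]
T4·…·T1 = [188/221 -81/221 -2; 191/221 355/442 2; 0 0 1]
T5·…·T1 = [-188/221 81/221 2; -573/221 -1065/442 -6; 0 0 1]

T = [-188/221 81/221 2; -573/221 -1065/442 -6; 0 0 1]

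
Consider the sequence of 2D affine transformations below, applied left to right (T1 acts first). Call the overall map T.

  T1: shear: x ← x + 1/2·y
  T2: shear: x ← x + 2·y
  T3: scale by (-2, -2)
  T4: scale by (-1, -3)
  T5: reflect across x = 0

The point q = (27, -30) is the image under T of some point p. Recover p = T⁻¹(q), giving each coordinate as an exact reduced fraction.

T1 = [1 1/2 0; 0 1 0; 0 0 1]
T2·T1 = [1 5/2 0; 0 1 0; 0 0 1]
T3·…·T1 = [-2 -5 0; 0 -2 0; 0 0 1]
T4·…·T1 = [2 5 0; 0 6 0; 0 0 1]
T5·…·T1 = [-2 -5 0; 0 6 0; 0 0 1]
det M = -12; M⁻¹ = [-1/2 -5/12 0; 0 1/6 0; 0 0 1]
M⁻¹ · (27, -30)ᵀ = (-1, -5)ᵀ

p = (-1, -5)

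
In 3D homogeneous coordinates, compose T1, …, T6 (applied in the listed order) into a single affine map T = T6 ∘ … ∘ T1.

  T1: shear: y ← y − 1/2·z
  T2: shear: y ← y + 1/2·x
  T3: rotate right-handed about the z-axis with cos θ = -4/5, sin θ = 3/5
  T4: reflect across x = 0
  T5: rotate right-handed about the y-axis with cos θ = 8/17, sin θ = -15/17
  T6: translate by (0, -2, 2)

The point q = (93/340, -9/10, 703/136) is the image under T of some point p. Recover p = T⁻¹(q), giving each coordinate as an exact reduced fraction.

p = (3, 0, 5/4)

T1 = [1 0 0 0; 0 1 -1/2 0; 0 0 1 0; 0 0 0 1]
T2·T1 = [1 0 0 0; 1/2 1 -1/2 0; 0 0 1 0; 0 0 0 1]
T3·…·T1 = [-11/10 -3/5 3/10 0; 1/5 -4/5 2/5 0; 0 0 1 0; 0 0 0 1]
T4·…·T1 = [11/10 3/5 -3/10 0; 1/5 -4/5 2/5 0; 0 0 1 0; 0 0 0 1]
T5·…·T1 = [44/85 24/85 -87/85 0; 1/5 -4/5 2/5 0; 33/34 9/17 7/34 0; 0 0 0 1]
T6·…·T1 = [44/85 24/85 -87/85 0; 1/5 -4/5 2/5 -2; 33/34 9/17 7/34 2; 0 0 0 1]
det M = -1; M⁻¹ = [32/85 3/5 12/17 -18/85; -59/170 -11/10 7/17 -257/85; -15/17 0 8/17 -16/17; 0 0 0 1]
M⁻¹ · (93/340, -9/10, 703/136)ᵀ = (3, 0, 5/4)ᵀ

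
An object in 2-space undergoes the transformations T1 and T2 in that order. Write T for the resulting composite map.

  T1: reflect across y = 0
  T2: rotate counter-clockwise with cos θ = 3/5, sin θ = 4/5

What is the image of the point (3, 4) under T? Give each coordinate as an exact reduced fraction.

T1 reflect across y = 0: (3, 4) → (3, -4)
T2 rotate counter-clockwise with cos θ = 3/5, sin θ = 4/5: (3, -4) → (5, 0)

T(p) = (5, 0)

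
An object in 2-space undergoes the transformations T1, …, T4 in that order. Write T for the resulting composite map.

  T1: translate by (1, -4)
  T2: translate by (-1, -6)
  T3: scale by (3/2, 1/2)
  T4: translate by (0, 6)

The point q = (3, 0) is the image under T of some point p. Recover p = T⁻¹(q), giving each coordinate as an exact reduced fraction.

p = (2, -2)

T1 = [1 0 1; 0 1 -4; 0 0 1]
T2·T1 = [1 0 0; 0 1 -10; 0 0 1]
T3·…·T1 = [3/2 0 0; 0 1/2 -5; 0 0 1]
T4·…·T1 = [3/2 0 0; 0 1/2 1; 0 0 1]
det M = 3/4; M⁻¹ = [2/3 0 0; 0 2 -2; 0 0 1]
M⁻¹ · (3, 0)ᵀ = (2, -2)ᵀ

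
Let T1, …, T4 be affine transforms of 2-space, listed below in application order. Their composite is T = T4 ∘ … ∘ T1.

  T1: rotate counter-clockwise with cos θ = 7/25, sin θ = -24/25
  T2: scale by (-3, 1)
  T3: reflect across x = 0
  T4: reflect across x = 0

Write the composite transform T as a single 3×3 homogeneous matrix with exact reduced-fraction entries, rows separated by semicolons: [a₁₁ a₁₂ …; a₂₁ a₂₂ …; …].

T1 = [7/25 24/25 0; -24/25 7/25 0; 0 0 1]
T2·T1 = [-21/25 -72/25 0; -24/25 7/25 0; 0 0 1]
T3·…·T1 = [21/25 72/25 0; -24/25 7/25 0; 0 0 1]
T4·…·T1 = [-21/25 -72/25 0; -24/25 7/25 0; 0 0 1]

T = [-21/25 -72/25 0; -24/25 7/25 0; 0 0 1]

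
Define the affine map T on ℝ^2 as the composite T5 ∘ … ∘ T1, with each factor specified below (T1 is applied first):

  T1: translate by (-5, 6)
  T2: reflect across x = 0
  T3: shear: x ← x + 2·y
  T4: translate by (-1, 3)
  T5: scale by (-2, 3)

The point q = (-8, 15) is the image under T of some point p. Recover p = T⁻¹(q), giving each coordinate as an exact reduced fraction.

T1 = [1 0 -5; 0 1 6; 0 0 1]
T2·T1 = [-1 0 5; 0 1 6; 0 0 1]
T3·…·T1 = [-1 2 17; 0 1 6; 0 0 1]
T4·…·T1 = [-1 2 16; 0 1 9; 0 0 1]
T5·…·T1 = [2 -4 -32; 0 3 27; 0 0 1]
det M = 6; M⁻¹ = [1/2 2/3 -2; 0 1/3 -9; 0 0 1]
M⁻¹ · (-8, 15)ᵀ = (4, -4)ᵀ

p = (4, -4)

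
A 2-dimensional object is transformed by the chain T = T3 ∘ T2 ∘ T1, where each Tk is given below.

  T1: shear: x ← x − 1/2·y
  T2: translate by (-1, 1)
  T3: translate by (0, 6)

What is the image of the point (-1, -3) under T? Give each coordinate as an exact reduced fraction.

T1 shear: x ← x − 1/2·y: (-1, -3) → (1/2, -3)
T2 translate by (-1, 1): (1/2, -3) → (-1/2, -2)
T3 translate by (0, 6): (-1/2, -2) → (-1/2, 4)

T(p) = (-1/2, 4)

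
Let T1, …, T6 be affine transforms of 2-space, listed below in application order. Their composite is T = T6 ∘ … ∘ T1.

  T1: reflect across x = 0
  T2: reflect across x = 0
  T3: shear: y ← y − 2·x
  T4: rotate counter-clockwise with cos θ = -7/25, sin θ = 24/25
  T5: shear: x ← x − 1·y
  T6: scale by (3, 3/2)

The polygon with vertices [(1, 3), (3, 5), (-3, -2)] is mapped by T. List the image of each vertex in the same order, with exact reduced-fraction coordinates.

image vertices: (-144/25, 51/50), (-228/25, 237/50), (3, -6)

T1 reflect across x = 0: (1, 3) → (-1, 3); (3, 5) → (-3, 5); (-3, -2) → (3, -2)
T2 reflect across x = 0: (-1, 3) → (1, 3); (-3, 5) → (3, 5); (3, -2) → (-3, -2)
T3 shear: y ← y − 2·x: (1, 3) → (1, 1); (3, 5) → (3, -1); (-3, -2) → (-3, 4)
T4 rotate counter-clockwise with cos θ = -7/25, sin θ = 24/25: (1, 1) → (-31/25, 17/25); (3, -1) → (3/25, 79/25); (-3, 4) → (-3, -4)
T5 shear: x ← x − 1·y: (-31/25, 17/25) → (-48/25, 17/25); (3/25, 79/25) → (-76/25, 79/25); (-3, -4) → (1, -4)
T6 scale by (3, 3/2): (-48/25, 17/25) → (-144/25, 51/50); (-76/25, 79/25) → (-228/25, 237/50); (1, -4) → (3, -6)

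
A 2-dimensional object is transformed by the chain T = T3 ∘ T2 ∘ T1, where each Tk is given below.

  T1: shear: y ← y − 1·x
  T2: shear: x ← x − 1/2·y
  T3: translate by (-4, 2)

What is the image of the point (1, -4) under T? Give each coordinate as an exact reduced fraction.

T1 shear: y ← y − 1·x: (1, -4) → (1, -5)
T2 shear: x ← x − 1/2·y: (1, -5) → (7/2, -5)
T3 translate by (-4, 2): (7/2, -5) → (-1/2, -3)

T(p) = (-1/2, -3)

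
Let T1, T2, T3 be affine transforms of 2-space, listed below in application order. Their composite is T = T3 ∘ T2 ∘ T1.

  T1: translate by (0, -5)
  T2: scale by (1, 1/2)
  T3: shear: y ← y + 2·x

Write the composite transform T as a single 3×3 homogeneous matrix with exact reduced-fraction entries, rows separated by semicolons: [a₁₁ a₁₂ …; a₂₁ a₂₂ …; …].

T = [1 0 0; 2 1/2 -5/2; 0 0 1]

T1 = [1 0 0; 0 1 -5; 0 0 1]
T2·T1 = [1 0 0; 0 1/2 -5/2; 0 0 1]
T3·…·T1 = [1 0 0; 2 1/2 -5/2; 0 0 1]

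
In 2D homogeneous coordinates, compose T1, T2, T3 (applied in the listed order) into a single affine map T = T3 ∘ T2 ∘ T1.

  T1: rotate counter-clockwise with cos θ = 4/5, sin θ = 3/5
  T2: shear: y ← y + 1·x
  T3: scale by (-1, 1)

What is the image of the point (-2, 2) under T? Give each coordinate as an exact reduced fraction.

T(p) = (14/5, -12/5)

T1 rotate counter-clockwise with cos θ = 4/5, sin θ = 3/5: (-2, 2) → (-14/5, 2/5)
T2 shear: y ← y + 1·x: (-14/5, 2/5) → (-14/5, -12/5)
T3 scale by (-1, 1): (-14/5, -12/5) → (14/5, -12/5)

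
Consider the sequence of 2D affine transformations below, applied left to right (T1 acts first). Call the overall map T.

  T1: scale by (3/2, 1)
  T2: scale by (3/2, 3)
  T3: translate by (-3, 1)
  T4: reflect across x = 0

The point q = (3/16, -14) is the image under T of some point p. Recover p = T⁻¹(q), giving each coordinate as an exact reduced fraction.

T1 = [3/2 0 0; 0 1 0; 0 0 1]
T2·T1 = [9/4 0 0; 0 3 0; 0 0 1]
T3·…·T1 = [9/4 0 -3; 0 3 1; 0 0 1]
T4·…·T1 = [-9/4 0 3; 0 3 1; 0 0 1]
det M = -27/4; M⁻¹ = [-4/9 0 4/3; 0 1/3 -1/3; 0 0 1]
M⁻¹ · (3/16, -14)ᵀ = (5/4, -5)ᵀ

p = (5/4, -5)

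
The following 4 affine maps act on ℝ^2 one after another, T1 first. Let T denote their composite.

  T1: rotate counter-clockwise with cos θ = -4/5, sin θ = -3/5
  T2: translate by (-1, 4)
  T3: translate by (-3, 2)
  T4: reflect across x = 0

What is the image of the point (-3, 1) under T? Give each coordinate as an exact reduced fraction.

T1 rotate counter-clockwise with cos θ = -4/5, sin θ = -3/5: (-3, 1) → (3, 1)
T2 translate by (-1, 4): (3, 1) → (2, 5)
T3 translate by (-3, 2): (2, 5) → (-1, 7)
T4 reflect across x = 0: (-1, 7) → (1, 7)

T(p) = (1, 7)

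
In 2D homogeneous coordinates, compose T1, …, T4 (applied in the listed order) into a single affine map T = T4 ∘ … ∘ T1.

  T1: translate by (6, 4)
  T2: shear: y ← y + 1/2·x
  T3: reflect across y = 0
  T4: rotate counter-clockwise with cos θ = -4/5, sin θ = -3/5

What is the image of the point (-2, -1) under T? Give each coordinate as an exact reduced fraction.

T1 translate by (6, 4): (-2, -1) → (4, 3)
T2 shear: y ← y + 1/2·x: (4, 3) → (4, 5)
T3 reflect across y = 0: (4, 5) → (4, -5)
T4 rotate counter-clockwise with cos θ = -4/5, sin θ = -3/5: (4, -5) → (-31/5, 8/5)

T(p) = (-31/5, 8/5)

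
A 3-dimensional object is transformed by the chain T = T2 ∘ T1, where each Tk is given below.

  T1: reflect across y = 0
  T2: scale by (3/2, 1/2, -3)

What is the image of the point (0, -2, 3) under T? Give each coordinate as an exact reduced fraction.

T(p) = (0, 1, -9)

T1 reflect across y = 0: (0, -2, 3) → (0, 2, 3)
T2 scale by (3/2, 1/2, -3): (0, 2, 3) → (0, 1, -9)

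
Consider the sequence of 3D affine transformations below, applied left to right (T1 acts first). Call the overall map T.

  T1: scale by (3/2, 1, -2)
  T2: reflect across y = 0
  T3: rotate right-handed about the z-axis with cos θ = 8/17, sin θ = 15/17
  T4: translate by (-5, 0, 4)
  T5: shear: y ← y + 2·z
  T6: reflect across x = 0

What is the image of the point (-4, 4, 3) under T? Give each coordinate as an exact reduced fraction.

T(p) = (73/17, -190/17, -2)

T1 scale by (3/2, 1, -2): (-4, 4, 3) → (-6, 4, -6)
T2 reflect across y = 0: (-6, 4, -6) → (-6, -4, -6)
T3 rotate right-handed about the z-axis with cos θ = 8/17, sin θ = 15/17: (-6, -4, -6) → (12/17, -122/17, -6)
T4 translate by (-5, 0, 4): (12/17, -122/17, -6) → (-73/17, -122/17, -2)
T5 shear: y ← y + 2·z: (-73/17, -122/17, -2) → (-73/17, -190/17, -2)
T6 reflect across x = 0: (-73/17, -190/17, -2) → (73/17, -190/17, -2)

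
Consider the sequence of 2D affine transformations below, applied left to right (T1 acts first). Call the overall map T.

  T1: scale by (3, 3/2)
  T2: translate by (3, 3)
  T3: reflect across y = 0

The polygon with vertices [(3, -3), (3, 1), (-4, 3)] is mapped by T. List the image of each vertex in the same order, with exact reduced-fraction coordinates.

T1 scale by (3, 3/2): (3, -3) → (9, -9/2); (3, 1) → (9, 3/2); (-4, 3) → (-12, 9/2)
T2 translate by (3, 3): (9, -9/2) → (12, -3/2); (9, 3/2) → (12, 9/2); (-12, 9/2) → (-9, 15/2)
T3 reflect across y = 0: (12, -3/2) → (12, 3/2); (12, 9/2) → (12, -9/2); (-9, 15/2) → (-9, -15/2)

image vertices: (12, 3/2), (12, -9/2), (-9, -15/2)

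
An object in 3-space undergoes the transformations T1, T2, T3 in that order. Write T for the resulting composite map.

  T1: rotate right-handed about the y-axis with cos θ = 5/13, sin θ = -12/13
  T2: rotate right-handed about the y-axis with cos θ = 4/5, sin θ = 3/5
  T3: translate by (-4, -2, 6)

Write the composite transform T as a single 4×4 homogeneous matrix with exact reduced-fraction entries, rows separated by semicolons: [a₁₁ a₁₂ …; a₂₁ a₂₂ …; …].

T1 = [5/13 0 -12/13 0; 0 1 0 0; 12/13 0 5/13 0; 0 0 0 1]
T2·T1 = [56/65 0 -33/65 0; 0 1 0 0; 33/65 0 56/65 0; 0 0 0 1]
T3·…·T1 = [56/65 0 -33/65 -4; 0 1 0 -2; 33/65 0 56/65 6; 0 0 0 1]

T = [56/65 0 -33/65 -4; 0 1 0 -2; 33/65 0 56/65 6; 0 0 0 1]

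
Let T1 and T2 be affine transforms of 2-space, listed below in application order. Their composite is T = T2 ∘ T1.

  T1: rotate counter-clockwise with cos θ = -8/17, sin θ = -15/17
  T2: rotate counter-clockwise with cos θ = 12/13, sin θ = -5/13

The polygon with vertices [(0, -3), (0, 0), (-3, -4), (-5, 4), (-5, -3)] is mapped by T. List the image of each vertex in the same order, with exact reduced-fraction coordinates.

image vertices: (-420/221, 513/221), (0, 0), (-47/221, 1104/221), (1415/221, 16/221), (435/221, 1213/221)

T1 rotate counter-clockwise with cos θ = -8/17, sin θ = -15/17: (0, -3) → (-45/17, 24/17); (0, 0) → (0, 0); (-3, -4) → (-36/17, 77/17); (-5, 4) → (100/17, 43/17); (-5, -3) → (-5/17, 99/17)
T2 rotate counter-clockwise with cos θ = 12/13, sin θ = -5/13: (-45/17, 24/17) → (-420/221, 513/221); (0, 0) → (0, 0); (-36/17, 77/17) → (-47/221, 1104/221); (100/17, 43/17) → (1415/221, 16/221); (-5/17, 99/17) → (435/221, 1213/221)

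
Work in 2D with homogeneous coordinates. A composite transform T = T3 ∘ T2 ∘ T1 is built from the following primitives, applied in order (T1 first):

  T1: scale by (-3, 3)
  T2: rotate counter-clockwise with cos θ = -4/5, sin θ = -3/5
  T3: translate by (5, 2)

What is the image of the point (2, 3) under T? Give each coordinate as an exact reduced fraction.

T1 scale by (-3, 3): (2, 3) → (-6, 9)
T2 rotate counter-clockwise with cos θ = -4/5, sin θ = -3/5: (-6, 9) → (51/5, -18/5)
T3 translate by (5, 2): (51/5, -18/5) → (76/5, -8/5)

T(p) = (76/5, -8/5)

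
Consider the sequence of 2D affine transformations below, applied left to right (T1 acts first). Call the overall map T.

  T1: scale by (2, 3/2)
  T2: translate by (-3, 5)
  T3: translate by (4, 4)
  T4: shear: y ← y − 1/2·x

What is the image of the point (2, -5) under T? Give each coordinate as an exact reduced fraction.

T(p) = (5, -1)

T1 scale by (2, 3/2): (2, -5) → (4, -15/2)
T2 translate by (-3, 5): (4, -15/2) → (1, -5/2)
T3 translate by (4, 4): (1, -5/2) → (5, 3/2)
T4 shear: y ← y − 1/2·x: (5, 3/2) → (5, -1)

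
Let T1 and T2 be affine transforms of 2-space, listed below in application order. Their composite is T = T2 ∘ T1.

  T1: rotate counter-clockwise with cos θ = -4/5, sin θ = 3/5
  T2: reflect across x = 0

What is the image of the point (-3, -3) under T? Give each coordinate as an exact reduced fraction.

T(p) = (-21/5, 3/5)

T1 rotate counter-clockwise with cos θ = -4/5, sin θ = 3/5: (-3, -3) → (21/5, 3/5)
T2 reflect across x = 0: (21/5, 3/5) → (-21/5, 3/5)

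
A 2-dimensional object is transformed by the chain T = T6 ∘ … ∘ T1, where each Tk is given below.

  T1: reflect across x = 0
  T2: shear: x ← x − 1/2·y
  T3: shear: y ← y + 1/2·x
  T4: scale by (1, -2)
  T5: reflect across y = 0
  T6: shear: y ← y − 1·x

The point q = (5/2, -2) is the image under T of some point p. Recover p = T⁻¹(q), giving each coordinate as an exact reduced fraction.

p = (-2, -1)

T1 = [-1 0 0; 0 1 0; 0 0 1]
T2·T1 = [-1 -1/2 0; 0 1 0; 0 0 1]
T3·…·T1 = [-1 -1/2 0; -1/2 3/4 0; 0 0 1]
T4·…·T1 = [-1 -1/2 0; 1 -3/2 0; 0 0 1]
T5·…·T1 = [-1 -1/2 0; -1 3/2 0; 0 0 1]
T6·…·T1 = [-1 -1/2 0; 0 2 0; 0 0 1]
det M = -2; M⁻¹ = [-1 -1/4 0; 0 1/2 0; 0 0 1]
M⁻¹ · (5/2, -2)ᵀ = (-2, -1)ᵀ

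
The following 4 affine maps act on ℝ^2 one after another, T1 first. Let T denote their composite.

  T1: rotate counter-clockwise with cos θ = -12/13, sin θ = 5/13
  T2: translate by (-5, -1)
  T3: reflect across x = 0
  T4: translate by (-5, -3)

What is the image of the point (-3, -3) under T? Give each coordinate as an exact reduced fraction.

T1 rotate counter-clockwise with cos θ = -12/13, sin θ = 5/13: (-3, -3) → (51/13, 21/13)
T2 translate by (-5, -1): (51/13, 21/13) → (-14/13, 8/13)
T3 reflect across x = 0: (-14/13, 8/13) → (14/13, 8/13)
T4 translate by (-5, -3): (14/13, 8/13) → (-51/13, -31/13)

T(p) = (-51/13, -31/13)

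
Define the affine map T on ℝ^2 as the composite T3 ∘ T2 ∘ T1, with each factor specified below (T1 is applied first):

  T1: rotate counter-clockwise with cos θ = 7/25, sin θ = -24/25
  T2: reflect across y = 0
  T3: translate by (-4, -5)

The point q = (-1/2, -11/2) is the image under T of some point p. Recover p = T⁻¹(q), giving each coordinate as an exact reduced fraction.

p = (1/2, 7/2)

T1 = [7/25 24/25 0; -24/25 7/25 0; 0 0 1]
T2·T1 = [7/25 24/25 0; 24/25 -7/25 0; 0 0 1]
T3·…·T1 = [7/25 24/25 -4; 24/25 -7/25 -5; 0 0 1]
det M = -1; M⁻¹ = [7/25 24/25 148/25; 24/25 -7/25 61/25; 0 0 1]
M⁻¹ · (-1/2, -11/2)ᵀ = (1/2, 7/2)ᵀ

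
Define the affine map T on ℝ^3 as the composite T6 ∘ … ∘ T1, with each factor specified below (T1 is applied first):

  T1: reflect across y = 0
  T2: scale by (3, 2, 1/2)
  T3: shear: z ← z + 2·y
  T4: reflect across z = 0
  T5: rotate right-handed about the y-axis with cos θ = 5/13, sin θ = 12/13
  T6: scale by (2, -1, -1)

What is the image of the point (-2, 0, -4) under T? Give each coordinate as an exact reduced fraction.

T1 reflect across y = 0: (-2, 0, -4) → (-2, 0, -4)
T2 scale by (3, 2, 1/2): (-2, 0, -4) → (-6, 0, -2)
T3 shear: z ← z + 2·y: (-6, 0, -2) → (-6, 0, -2)
T4 reflect across z = 0: (-6, 0, -2) → (-6, 0, 2)
T5 rotate right-handed about the y-axis with cos θ = 5/13, sin θ = 12/13: (-6, 0, 2) → (-6/13, 0, 82/13)
T6 scale by (2, -1, -1): (-6/13, 0, 82/13) → (-12/13, 0, -82/13)

T(p) = (-12/13, 0, -82/13)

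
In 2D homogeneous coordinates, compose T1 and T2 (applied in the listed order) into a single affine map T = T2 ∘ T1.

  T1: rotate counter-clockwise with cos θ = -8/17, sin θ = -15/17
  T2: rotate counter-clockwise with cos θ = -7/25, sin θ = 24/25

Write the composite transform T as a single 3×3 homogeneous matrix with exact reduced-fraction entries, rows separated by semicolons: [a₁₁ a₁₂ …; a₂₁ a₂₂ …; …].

T = [416/425 87/425 0; -87/425 416/425 0; 0 0 1]

T1 = [-8/17 15/17 0; -15/17 -8/17 0; 0 0 1]
T2·T1 = [416/425 87/425 0; -87/425 416/425 0; 0 0 1]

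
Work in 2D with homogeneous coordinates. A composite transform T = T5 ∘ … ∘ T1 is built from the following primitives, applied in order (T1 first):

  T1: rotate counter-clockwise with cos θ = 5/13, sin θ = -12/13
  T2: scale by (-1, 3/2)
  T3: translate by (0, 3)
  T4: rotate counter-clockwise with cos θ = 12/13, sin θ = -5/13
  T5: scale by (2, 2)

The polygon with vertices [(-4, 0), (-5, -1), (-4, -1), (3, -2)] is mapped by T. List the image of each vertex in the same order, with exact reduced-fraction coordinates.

image vertices: (1590/169, 2464/169), (2103/169, 2546/169), (1803/169, 2164/169), (-84/169, -810/169)

T1 rotate counter-clockwise with cos θ = 5/13, sin θ = -12/13: (-4, 0) → (-20/13, 48/13); (-5, -1) → (-37/13, 55/13); (-4, -1) → (-32/13, 43/13); (3, -2) → (-9/13, -46/13)
T2 scale by (-1, 3/2): (-20/13, 48/13) → (20/13, 72/13); (-37/13, 55/13) → (37/13, 165/26); (-32/13, 43/13) → (32/13, 129/26); (-9/13, -46/13) → (9/13, -69/13)
T3 translate by (0, 3): (20/13, 72/13) → (20/13, 111/13); (37/13, 165/26) → (37/13, 243/26); (32/13, 129/26) → (32/13, 207/26); (9/13, -69/13) → (9/13, -30/13)
T4 rotate counter-clockwise with cos θ = 12/13, sin θ = -5/13: (20/13, 111/13) → (795/169, 1232/169); (37/13, 243/26) → (2103/338, 1273/169); (32/13, 207/26) → (1803/338, 1082/169); (9/13, -30/13) → (-42/169, -405/169)
T5 scale by (2, 2): (795/169, 1232/169) → (1590/169, 2464/169); (2103/338, 1273/169) → (2103/169, 2546/169); (1803/338, 1082/169) → (1803/169, 2164/169); (-42/169, -405/169) → (-84/169, -810/169)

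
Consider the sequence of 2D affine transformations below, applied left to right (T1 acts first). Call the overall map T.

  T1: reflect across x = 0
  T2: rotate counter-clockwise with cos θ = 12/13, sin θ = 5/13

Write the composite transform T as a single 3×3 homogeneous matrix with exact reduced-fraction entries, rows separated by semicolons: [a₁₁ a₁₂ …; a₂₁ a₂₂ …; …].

T = [-12/13 -5/13 0; -5/13 12/13 0; 0 0 1]

T1 = [-1 0 0; 0 1 0; 0 0 1]
T2·T1 = [-12/13 -5/13 0; -5/13 12/13 0; 0 0 1]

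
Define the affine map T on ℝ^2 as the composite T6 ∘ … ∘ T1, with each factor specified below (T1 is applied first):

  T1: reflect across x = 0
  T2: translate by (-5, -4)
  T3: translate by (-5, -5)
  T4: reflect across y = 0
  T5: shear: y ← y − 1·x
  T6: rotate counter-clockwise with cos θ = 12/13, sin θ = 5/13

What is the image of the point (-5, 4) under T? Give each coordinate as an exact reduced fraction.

T1 reflect across x = 0: (-5, 4) → (5, 4)
T2 translate by (-5, -4): (5, 4) → (0, 0)
T3 translate by (-5, -5): (0, 0) → (-5, -5)
T4 reflect across y = 0: (-5, -5) → (-5, 5)
T5 shear: y ← y − 1·x: (-5, 5) → (-5, 10)
T6 rotate counter-clockwise with cos θ = 12/13, sin θ = 5/13: (-5, 10) → (-110/13, 95/13)

T(p) = (-110/13, 95/13)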